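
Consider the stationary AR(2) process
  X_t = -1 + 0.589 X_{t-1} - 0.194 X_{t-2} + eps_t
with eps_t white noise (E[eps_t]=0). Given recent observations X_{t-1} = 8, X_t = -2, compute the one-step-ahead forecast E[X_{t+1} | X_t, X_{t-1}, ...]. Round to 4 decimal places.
E[X_{t+1} \mid \mathcal F_t] = -3.7300

For an AR(p) model X_t = c + sum_i phi_i X_{t-i} + eps_t, the
one-step-ahead conditional mean is
  E[X_{t+1} | X_t, ...] = c + sum_i phi_i X_{t+1-i}.
Substitute known values:
  E[X_{t+1} | ...] = -1 + (0.589) * (-2) + (-0.194) * (8)
                   = -3.7300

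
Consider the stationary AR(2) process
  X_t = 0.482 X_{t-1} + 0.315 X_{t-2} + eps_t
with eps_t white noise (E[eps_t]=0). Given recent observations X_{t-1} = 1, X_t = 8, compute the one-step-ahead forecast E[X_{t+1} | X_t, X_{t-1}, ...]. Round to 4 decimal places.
E[X_{t+1} \mid \mathcal F_t] = 4.1710

For an AR(p) model X_t = c + sum_i phi_i X_{t-i} + eps_t, the
one-step-ahead conditional mean is
  E[X_{t+1} | X_t, ...] = c + sum_i phi_i X_{t+1-i}.
Substitute known values:
  E[X_{t+1} | ...] = (0.482) * (8) + (0.315) * (1)
                   = 4.1710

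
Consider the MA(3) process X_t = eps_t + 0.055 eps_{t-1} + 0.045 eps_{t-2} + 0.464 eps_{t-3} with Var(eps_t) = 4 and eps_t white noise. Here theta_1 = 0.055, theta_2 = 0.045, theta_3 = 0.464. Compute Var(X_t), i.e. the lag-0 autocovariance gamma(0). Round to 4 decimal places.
\gamma(0) = 4.8814

For an MA(q) process X_t = eps_t + sum_i theta_i eps_{t-i} with
Var(eps_t) = sigma^2, the variance is
  gamma(0) = sigma^2 * (1 + sum_i theta_i^2).
  sum_i theta_i^2 = (0.055)^2 + (0.045)^2 + (0.464)^2 = 0.003025 + 0.002025 + 0.215296 = 0.220346.
  gamma(0) = 4 * (1 + 0.220346) = 4 * 1.220346 = 4.881384, which rounds to 4.8814.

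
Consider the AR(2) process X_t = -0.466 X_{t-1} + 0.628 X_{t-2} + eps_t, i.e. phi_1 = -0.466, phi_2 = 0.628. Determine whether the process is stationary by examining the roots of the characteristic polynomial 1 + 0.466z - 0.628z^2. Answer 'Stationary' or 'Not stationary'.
\text{Not stationary}

The AR(p) characteristic polynomial is P(z) = 1 + 0.466z - 0.628z^2.
Stationarity requires all roots to lie outside the unit circle, i.e. |z| > 1 for every root.
Set 1 + (0.466) z + (-0.628) z^2 = 0, i.e. a z^2 + b z + c = 0 with a = -0.628, b = 0.466, c = 1.
Discriminant D = b^2 - 4ac = (0.466)^2 - 4*(-0.628)*1 = 0.217156 - (-2.512) = 2.729156.
D >= 0, so the roots are real: z = (-b +/- sqrt(D)) / (2a) = (-0.466 +/- 1.652016) / (-1.256).
  z_1 = (-0.466 + 1.652016) / (-1.256) = -0.9443,   |z_1| = 0.9443.
  z_2 = (-0.466 - 1.652016) / (-1.256) = 1.6863,   |z_2| = 1.6863.
Moduli of all roots: 0.9443, 1.6863.
All moduli strictly greater than 1? No.
Verdict: Not stationary.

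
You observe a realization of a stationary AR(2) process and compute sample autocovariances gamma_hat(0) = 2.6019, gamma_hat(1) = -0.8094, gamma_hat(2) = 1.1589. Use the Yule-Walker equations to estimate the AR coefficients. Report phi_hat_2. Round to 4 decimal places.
\hat\phi_{2} = 0.3860

The Yule-Walker equations for an AR(p) process read, in matrix form,
  Gamma_p phi = r_p,   with   (Gamma_p)_{ij} = gamma(|i - j|),
                       (r_p)_i = gamma(i),   i,j = 1..p.
Substitute the sample gammas (Toeplitz matrix and right-hand side of size 2):
  Gamma_p = [[2.6019, -0.8094], [-0.8094, 2.6019]]
  r_p     = [-0.8094, 1.1589]
Written out:
  2.6019 phi_1 - 0.8094 phi_2 = -0.8094
  -0.8094 phi_1 + 2.6019 phi_2 = 1.1589
Solve by Cramer's rule:
  det = gamma(0)^2 - gamma(1)^2 = (2.6019)^2 - (-0.8094)^2 = 6.76988361 - 0.65512836 = 6.11475525
  phi_hat_1 = [gamma(1) gamma(0) - gamma(1) gamma(2)] / det = [(-0.8094)(2.6019) - (-0.8094)(1.1589)] / 6.11475525 = -1.1679642 / 6.11475525 = -0.191
  phi_hat_2 = [gamma(0) gamma(2) - gamma(1)^2] / det = [(2.6019)(1.1589) - (-0.8094)^2] / 6.11475525 = 2.36021355 / 6.11475525 = 0.386
So phi_hat = [-0.1910, 0.3860].
Therefore phi_hat_2 = 0.3860.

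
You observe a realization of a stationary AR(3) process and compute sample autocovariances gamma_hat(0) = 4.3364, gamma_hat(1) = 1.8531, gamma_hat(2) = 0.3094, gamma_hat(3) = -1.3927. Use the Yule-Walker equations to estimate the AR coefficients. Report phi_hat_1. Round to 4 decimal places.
\hat\phi_{1} = 0.4350

The Yule-Walker equations for an AR(p) process read, in matrix form,
  Gamma_p phi = r_p,   with   (Gamma_p)_{ij} = gamma(|i - j|),
                       (r_p)_i = gamma(i),   i,j = 1..p.
Substitute the sample gammas (Toeplitz matrix and right-hand side of size 3):
  Gamma_p = [[4.3364, 1.8531, 0.3094], [1.8531, 4.3364, 1.8531], [0.3094, 1.8531, 4.3364]]
  r_p     = [1.8531, 0.3094, -1.3927]
Written out (R1..R3):
  (R1) 4.3364 phi_1 + 1.8531 phi_2 + 0.3094 phi_3 = 1.8531
  (R2) 1.8531 phi_1 + 4.3364 phi_2 + 1.8531 phi_3 = 0.3094
  (R3) 0.3094 phi_1 + 1.8531 phi_2 + 4.3364 phi_3 = -1.3927
Gaussian elimination:
  R2 <- R2 - (1.8531/4.3364) R1 = R2 - (0.427336) R1:  3.544504 phi_2 + 1.720882 phi_3 = -0.482496
  R3 <- R3 - (0.3094/4.3364) R1 = R3 - (0.07135) R1:  1.720882 phi_2 + 4.314324 phi_3 = -1.524918
  R3 <- R3 - (1.720882/3.544504) R2 = R3 - (0.485507) R2:  3.478824 phi_3 = -1.290662
Back-substitution:
  phi_hat_3 = -1.290662 / 3.478824 = -0.371005
  phi_hat_2 = (-0.482496 - (1.720882)(-0.371005)) / 3.544504 = 0.044001
  phi_hat_1 = (1.8531 - (1.8531)(0.044001) - (0.3094)(-0.371005)) / 4.3364 = 0.435004
So phi_hat = [0.4350, 0.0440, -0.3710].
Therefore phi_hat_1 = 0.4350.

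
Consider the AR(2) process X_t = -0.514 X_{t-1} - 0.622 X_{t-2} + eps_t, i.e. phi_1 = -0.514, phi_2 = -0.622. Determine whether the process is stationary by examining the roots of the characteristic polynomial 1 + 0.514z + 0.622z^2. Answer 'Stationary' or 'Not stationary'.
\text{Stationary}

The AR(p) characteristic polynomial is P(z) = 1 + 0.514z + 0.622z^2.
Stationarity requires all roots to lie outside the unit circle, i.e. |z| > 1 for every root.
Set 1 + (0.514) z + (0.622) z^2 = 0, i.e. a z^2 + b z + c = 0 with a = 0.622, b = 0.514, c = 1.
Discriminant D = b^2 - 4ac = (0.514)^2 - 4*(0.622)*1 = 0.264196 - (2.488) = -2.223804.
D < 0, so the roots are the complex-conjugate pair z = (-b +/- i sqrt(-D)) / (2a) = -0.4132 +/- 1.1987i.
For a conjugate pair |z|^2 = z * conj(z) = (product of roots) = c/a = 1/(0.622) = 1.607717, so |z| = sqrt(1.607717) = 1.268 for both roots.
Moduli of all roots: 1.2680, 1.2680.
All moduli strictly greater than 1? Yes.
Verdict: Stationary.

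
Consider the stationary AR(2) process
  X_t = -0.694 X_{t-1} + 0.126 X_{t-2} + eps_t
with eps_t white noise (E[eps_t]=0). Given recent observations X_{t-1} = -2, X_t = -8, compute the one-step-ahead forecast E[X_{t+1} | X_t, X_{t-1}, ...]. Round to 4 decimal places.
E[X_{t+1} \mid \mathcal F_t] = 5.3000

For an AR(p) model X_t = c + sum_i phi_i X_{t-i} + eps_t, the
one-step-ahead conditional mean is
  E[X_{t+1} | X_t, ...] = c + sum_i phi_i X_{t+1-i}.
Substitute known values:
  E[X_{t+1} | ...] = (-0.694) * (-8) + (0.126) * (-2)
                   = 5.3000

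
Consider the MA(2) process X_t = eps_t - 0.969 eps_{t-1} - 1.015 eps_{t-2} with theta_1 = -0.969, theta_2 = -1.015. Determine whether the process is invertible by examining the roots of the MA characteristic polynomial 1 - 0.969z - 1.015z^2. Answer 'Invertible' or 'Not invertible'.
\text{Not invertible}

The MA(q) characteristic polynomial is P(z) = 1 - 0.969z - 1.015z^2.
Invertibility requires all roots to lie outside the unit circle, i.e. |z| > 1 for every root.
Set 1 + (-0.969) z + (-1.015) z^2 = 0, i.e. a z^2 + b z + c = 0 with a = -1.015, b = -0.969, c = 1.
Discriminant D = b^2 - 4ac = (-0.969)^2 - 4*(-1.015)*1 = 0.938961 - (-4.06) = 4.998961.
D >= 0, so the roots are real: z = (-b +/- sqrt(D)) / (2a) = (0.969 +/- 2.235836) / (-2.03).
  z_1 = (0.969 + 2.235836) / (-2.03) = -1.5787,   |z_1| = 1.5787.
  z_2 = (0.969 - 2.235836) / (-2.03) = 0.6241,   |z_2| = 0.6241.
Moduli of all roots: 1.5787, 0.6241.
All moduli strictly greater than 1? No.
Verdict: Not invertible.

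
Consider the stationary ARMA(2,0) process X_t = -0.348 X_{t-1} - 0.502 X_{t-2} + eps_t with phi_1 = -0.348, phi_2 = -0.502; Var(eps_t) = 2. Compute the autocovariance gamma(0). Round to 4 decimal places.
\gamma(0) = 2.8255

Multiply the model equation by X_{t-k} and take expectations. With theta_0 = psi_0 = 1 and psi_j the MA(infinity) weights, this gives
  gamma(k) - sum_i phi_i gamma(k-i) = c_k,
  c_k = sigma^2 * sum_{j=k..q} theta_j psi_{j-k}   (c_k = 0 for k > q),
using gamma(-m) = gamma(m).
Pure AR (q = 0): c_0 = sigma^2 = 2, c_k = 0 for k >= 1.
Equations for k = 0, 1, 2 (AR order 2, c_2 = 0):
  (E0) gamma(0) = phi_1 gamma(1) + phi_2 gamma(2) + c_0
  (E1) gamma(1) = phi_1 gamma(0) + phi_2 gamma(1) + c_1
  (E2) gamma(2) = phi_1 gamma(1) + phi_2 gamma(0)
From (E1): gamma(1) = A gamma(0) + B with
  A = phi_1 / (1 - phi_2) = -0.348 / 1.502 = -0.231691,   B = c_1 / (1 - phi_2) = 0 / 1.502 = 0.
Insert (E2) into (E0): gamma(0) (1 - phi_2^2) = phi_1 (1 + phi_2) gamma(1) + c_0.
  phi_1 (1 + phi_2) = (-0.348)(0.498) = -0.173304,   1 - phi_2^2 = 0.747996.
Replace gamma(1) by A gamma(0) + B and collect gamma(0):
  gamma(0) [0.747996 - (-0.173304)(-0.231691)] = c_0 = 2
  gamma(0) * 0.707843 = 2
  gamma(0) = 2 / 0.707843 = 2.825485.
Therefore gamma(0) = 2.8255 (to 4 decimal places).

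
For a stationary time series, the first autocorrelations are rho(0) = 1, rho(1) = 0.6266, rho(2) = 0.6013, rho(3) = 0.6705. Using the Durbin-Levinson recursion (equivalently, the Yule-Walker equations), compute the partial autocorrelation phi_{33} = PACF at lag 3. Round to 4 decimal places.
\phi_{33} = 0.3881

The PACF at lag k is phi_{kk}, the last component of the solution
to the Yule-Walker system G_k phi = r_k where
  (G_k)_{ij} = rho(|i - j|), (r_k)_i = rho(i), i,j = 1..k.
Equivalently, Durbin-Levinson gives phi_{kk} iteratively:
  phi_{11} = rho(1)
  phi_{kk} = [rho(k) - sum_{j=1..k-1} phi_{k-1,j} rho(k-j)]
            / [1 - sum_{j=1..k-1} phi_{k-1,j} rho(j)],
  phi_{k,j} = phi_{k-1,j} - phi_{kk} phi_{k-1,k-j},  j = 1..k-1.
Step k = 1:
  phi_11 = rho(1) = 0.6266.
Step k = 2:
  phi_22 = [rho(2) - phi_11 rho(1)] / [1 - phi_11 rho(1)] = [0.6013 - (0.6266)(0.6266)] / [1 - (0.6266)(0.6266)]
         = 0.20867244 / 0.60737244 = 0.343566.
  Update: phi_21 = phi_11 - phi_22 phi_11 = 0.6266 - (0.343566)(0.6266) = 0.411322.
Step k = 3:
  phi_33 = [rho(3) - phi_21 rho(2) - phi_22 rho(1)] / [1 - phi_21 rho(1) - phi_22 rho(2)]
    numerator   = 0.6705 - (0.411322)(0.6013) - (0.343566)(0.6266) = 0.20789393
    denominator = 1 - (0.411322)(0.6266) - (0.343566)(0.6013) = 0.53567971
  phi_33 = 0.20789393 / 0.53567971 = 0.3881.
Therefore phi_{33} = 0.3881.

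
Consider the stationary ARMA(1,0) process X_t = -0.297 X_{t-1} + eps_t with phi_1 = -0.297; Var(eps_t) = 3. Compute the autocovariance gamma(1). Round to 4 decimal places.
\gamma(1) = -0.9772

Multiply the model equation by X_{t-k} and take expectations. With theta_0 = psi_0 = 1 and psi_j the MA(infinity) weights, this gives
  gamma(k) - sum_i phi_i gamma(k-i) = c_k,
  c_k = sigma^2 * sum_{j=k..q} theta_j psi_{j-k}   (c_k = 0 for k > q),
using gamma(-m) = gamma(m).
Pure AR (q = 0): c_0 = sigma^2 = 3, c_k = 0 for k >= 1.
Equations for k = 0 and k = 1 (AR order 1):
  gamma(0) = phi_1 gamma(1) + c_0
  gamma(1) = phi_1 gamma(0) + c_1
Substituting the second into the first: gamma(0) (1 - phi_1^2) = c_0 + phi_1 c_1, so
  gamma(0) = c_0 / (1 - phi_1^2) = 3 / (1 - (-0.297)^2) = 3 / 0.911791 = 3.290228.
  gamma(1) = phi_1 gamma(0) = (-0.297)(3.290228) = -0.977198.
Therefore gamma(1) = -0.9772 (to 4 decimal places).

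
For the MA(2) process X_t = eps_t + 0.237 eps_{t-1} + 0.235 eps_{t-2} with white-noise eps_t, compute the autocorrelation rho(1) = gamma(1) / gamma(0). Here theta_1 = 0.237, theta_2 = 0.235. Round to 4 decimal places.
\rho(1) = 0.2634

For an MA(q) process with theta_0 = 1, the autocovariance is
  gamma(k) = sigma^2 * sum_{i=0..q-k} theta_i * theta_{i+k},
and rho(k) = gamma(k) / gamma(0). Sigma^2 cancels.
  numerator   = (1)*(0.237) + (0.237)*(0.235) = 0.292695.
  denominator = (1)^2 + (0.237)^2 + (0.235)^2 = 1.111394.
  rho(1) = 0.292695 / 1.111394 = 0.2634.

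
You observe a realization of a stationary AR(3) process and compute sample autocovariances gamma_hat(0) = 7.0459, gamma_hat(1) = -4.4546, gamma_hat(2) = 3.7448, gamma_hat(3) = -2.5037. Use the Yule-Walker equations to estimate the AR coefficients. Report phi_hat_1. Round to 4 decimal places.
\hat\phi_{1} = -0.5110

The Yule-Walker equations for an AR(p) process read, in matrix form,
  Gamma_p phi = r_p,   with   (Gamma_p)_{ij} = gamma(|i - j|),
                       (r_p)_i = gamma(i),   i,j = 1..p.
Substitute the sample gammas (Toeplitz matrix and right-hand side of size 3):
  Gamma_p = [[7.0459, -4.4546, 3.7448], [-4.4546, 7.0459, -4.4546], [3.7448, -4.4546, 7.0459]]
  r_p     = [-4.4546, 3.7448, -2.5037]
Written out (R1..R3):
  (R1) 7.0459 phi_1 - 4.4546 phi_2 + 3.7448 phi_3 = -4.4546
  (R2) -4.4546 phi_1 + 7.0459 phi_2 - 4.4546 phi_3 = 3.7448
  (R3) 3.7448 phi_1 - 4.4546 phi_2 + 7.0459 phi_3 = -2.5037
Gaussian elimination:
  R2 <- R2 - (-4.4546/7.0459) R1 = R2 - (-0.632226) R1:  4.229587 phi_2 - 2.087041 phi_3 = 0.928487
  R3 <- R3 - (3.7448/7.0459) R1 = R3 - (0.531486) R1:  -2.087041 phi_2 + 5.05559 phi_3 = -0.136141
  R3 <- R3 - (-2.087041/4.229587) R2 = R3 - (-0.493438) R2:  4.025764 phi_3 = 0.32201
Back-substitution:
  phi_hat_3 = 0.32201 / 4.025764 = 0.079987
  phi_hat_2 = (0.928487 - (-2.087041)(0.079987)) / 4.229587 = 0.258991
  phi_hat_1 = (-4.4546 - (-4.4546)(0.258991) - (3.7448)(0.079987)) / 7.0459 = -0.510997
So phi_hat = [-0.5110, 0.2590, 0.0800].
Therefore phi_hat_1 = -0.5110.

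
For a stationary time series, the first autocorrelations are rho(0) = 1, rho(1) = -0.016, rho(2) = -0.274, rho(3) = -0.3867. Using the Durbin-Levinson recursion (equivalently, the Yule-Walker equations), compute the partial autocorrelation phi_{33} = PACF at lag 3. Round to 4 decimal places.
\phi_{33} = -0.4291

The PACF at lag k is phi_{kk}, the last component of the solution
to the Yule-Walker system G_k phi = r_k where
  (G_k)_{ij} = rho(|i - j|), (r_k)_i = rho(i), i,j = 1..k.
Equivalently, Durbin-Levinson gives phi_{kk} iteratively:
  phi_{11} = rho(1)
  phi_{kk} = [rho(k) - sum_{j=1..k-1} phi_{k-1,j} rho(k-j)]
            / [1 - sum_{j=1..k-1} phi_{k-1,j} rho(j)],
  phi_{k,j} = phi_{k-1,j} - phi_{kk} phi_{k-1,k-j},  j = 1..k-1.
Step k = 1:
  phi_11 = rho(1) = -0.016.
Step k = 2:
  phi_22 = [rho(2) - phi_11 rho(1)] / [1 - phi_11 rho(1)] = [-0.274 - (-0.016)(-0.016)] / [1 - (-0.016)(-0.016)]
         = -0.274256 / 0.999744 = -0.274326.
  Update: phi_21 = phi_11 - phi_22 phi_11 = -0.016 - (-0.274326)(-0.016) = -0.020389.
Step k = 3:
  phi_33 = [rho(3) - phi_21 rho(2) - phi_22 rho(1)] / [1 - phi_21 rho(1) - phi_22 rho(2)]
    numerator   = -0.3867 - (-0.020389)(-0.274) - (-0.274326)(-0.016) = -0.39667587
    denominator = 1 - (-0.020389)(-0.016) - (-0.274326)(-0.274) = 0.92450839
  phi_33 = -0.39667587 / 0.92450839 = -0.4291.
Therefore phi_{33} = -0.4291.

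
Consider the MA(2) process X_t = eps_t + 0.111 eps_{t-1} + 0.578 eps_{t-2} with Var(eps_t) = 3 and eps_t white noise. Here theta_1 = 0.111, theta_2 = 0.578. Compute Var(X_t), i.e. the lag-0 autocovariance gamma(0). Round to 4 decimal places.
\gamma(0) = 4.0392

For an MA(q) process X_t = eps_t + sum_i theta_i eps_{t-i} with
Var(eps_t) = sigma^2, the variance is
  gamma(0) = sigma^2 * (1 + sum_i theta_i^2).
  sum_i theta_i^2 = (0.111)^2 + (0.578)^2 = 0.012321 + 0.334084 = 0.346405.
  gamma(0) = 3 * (1 + 0.346405) = 3 * 1.346405 = 4.039215, which rounds to 4.0392.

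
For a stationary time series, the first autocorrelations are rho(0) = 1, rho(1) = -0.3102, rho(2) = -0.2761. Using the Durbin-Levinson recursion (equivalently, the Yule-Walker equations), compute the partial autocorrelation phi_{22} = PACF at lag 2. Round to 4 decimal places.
\phi_{22} = -0.4120

The PACF at lag k is phi_{kk}, the last component of the solution
to the Yule-Walker system G_k phi = r_k where
  (G_k)_{ij} = rho(|i - j|), (r_k)_i = rho(i), i,j = 1..k.
Equivalently, Durbin-Levinson gives phi_{kk} iteratively:
  phi_{11} = rho(1)
  phi_{kk} = [rho(k) - sum_{j=1..k-1} phi_{k-1,j} rho(k-j)]
            / [1 - sum_{j=1..k-1} phi_{k-1,j} rho(j)],
  phi_{k,j} = phi_{k-1,j} - phi_{kk} phi_{k-1,k-j},  j = 1..k-1.
Step k = 1:
  phi_11 = rho(1) = -0.3102.
Step k = 2:
  phi_22 = [rho(2) - phi_11 rho(1)] / [1 - phi_11 rho(1)] = [-0.2761 - (-0.3102)(-0.3102)] / [1 - (-0.3102)(-0.3102)]
         = -0.37232404 / 0.90377596 = -0.412.
Therefore phi_{22} = -0.4120.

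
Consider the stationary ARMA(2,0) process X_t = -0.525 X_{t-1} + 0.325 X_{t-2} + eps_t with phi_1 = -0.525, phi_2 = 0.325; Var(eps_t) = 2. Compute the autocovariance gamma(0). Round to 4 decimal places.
\gamma(0) = 5.6604

Multiply the model equation by X_{t-k} and take expectations. With theta_0 = psi_0 = 1 and psi_j the MA(infinity) weights, this gives
  gamma(k) - sum_i phi_i gamma(k-i) = c_k,
  c_k = sigma^2 * sum_{j=k..q} theta_j psi_{j-k}   (c_k = 0 for k > q),
using gamma(-m) = gamma(m).
Pure AR (q = 0): c_0 = sigma^2 = 2, c_k = 0 for k >= 1.
Equations for k = 0, 1, 2 (AR order 2, c_2 = 0):
  (E0) gamma(0) = phi_1 gamma(1) + phi_2 gamma(2) + c_0
  (E1) gamma(1) = phi_1 gamma(0) + phi_2 gamma(1) + c_1
  (E2) gamma(2) = phi_1 gamma(1) + phi_2 gamma(0)
From (E1): gamma(1) = A gamma(0) + B with
  A = phi_1 / (1 - phi_2) = -0.525 / 0.675 = -0.777778,   B = c_1 / (1 - phi_2) = 0 / 0.675 = 0.
Insert (E2) into (E0): gamma(0) (1 - phi_2^2) = phi_1 (1 + phi_2) gamma(1) + c_0.
  phi_1 (1 + phi_2) = (-0.525)(1.325) = -0.695625,   1 - phi_2^2 = 0.894375.
Replace gamma(1) by A gamma(0) + B and collect gamma(0):
  gamma(0) [0.894375 - (-0.695625)(-0.777778)] = c_0 = 2
  gamma(0) * 0.353333 = 2
  gamma(0) = 2 / 0.353333 = 5.660377.
Therefore gamma(0) = 5.6604 (to 4 decimal places).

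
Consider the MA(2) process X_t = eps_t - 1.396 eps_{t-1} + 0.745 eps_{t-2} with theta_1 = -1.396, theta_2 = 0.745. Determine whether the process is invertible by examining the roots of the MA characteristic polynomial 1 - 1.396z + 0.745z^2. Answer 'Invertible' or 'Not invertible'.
\text{Invertible}

The MA(q) characteristic polynomial is P(z) = 1 - 1.396z + 0.745z^2.
Invertibility requires all roots to lie outside the unit circle, i.e. |z| > 1 for every root.
Set 1 + (-1.396) z + (0.745) z^2 = 0, i.e. a z^2 + b z + c = 0 with a = 0.745, b = -1.396, c = 1.
Discriminant D = b^2 - 4ac = (-1.396)^2 - 4*(0.745)*1 = 1.948816 - (2.98) = -1.031184.
D < 0, so the roots are the complex-conjugate pair z = (-b +/- i sqrt(-D)) / (2a) = 0.9369 +/- 0.6815i.
For a conjugate pair |z|^2 = z * conj(z) = (product of roots) = c/a = 1/(0.745) = 1.342282, so |z| = sqrt(1.342282) = 1.1586 for both roots.
Moduli of all roots: 1.1586, 1.1586.
All moduli strictly greater than 1? Yes.
Verdict: Invertible.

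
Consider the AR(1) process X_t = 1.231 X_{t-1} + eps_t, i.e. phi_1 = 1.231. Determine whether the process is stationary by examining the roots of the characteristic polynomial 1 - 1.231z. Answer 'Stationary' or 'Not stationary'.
\text{Not stationary}

The AR(p) characteristic polynomial is P(z) = 1 - 1.231z.
Stationarity requires all roots to lie outside the unit circle, i.e. |z| > 1 for every root.
This is linear in z: 1 + (-1.231) z = 0  =>  z = -1/(-1.231) = 0.812348,  |z| = 0.812348.
Moduli of all roots: 0.8123.
All moduli strictly greater than 1? No.
Verdict: Not stationary.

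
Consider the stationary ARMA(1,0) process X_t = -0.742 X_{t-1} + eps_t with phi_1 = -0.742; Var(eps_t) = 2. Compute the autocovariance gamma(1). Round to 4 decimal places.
\gamma(1) = -3.3019

Multiply the model equation by X_{t-k} and take expectations. With theta_0 = psi_0 = 1 and psi_j the MA(infinity) weights, this gives
  gamma(k) - sum_i phi_i gamma(k-i) = c_k,
  c_k = sigma^2 * sum_{j=k..q} theta_j psi_{j-k}   (c_k = 0 for k > q),
using gamma(-m) = gamma(m).
Pure AR (q = 0): c_0 = sigma^2 = 2, c_k = 0 for k >= 1.
Equations for k = 0 and k = 1 (AR order 1):
  gamma(0) = phi_1 gamma(1) + c_0
  gamma(1) = phi_1 gamma(0) + c_1
Substituting the second into the first: gamma(0) (1 - phi_1^2) = c_0 + phi_1 c_1, so
  gamma(0) = c_0 / (1 - phi_1^2) = 2 / (1 - (-0.742)^2) = 2 / 0.449436 = 4.450022.
  gamma(1) = phi_1 gamma(0) = (-0.742)(4.450022) = -3.301916.
Therefore gamma(1) = -3.3019 (to 4 decimal places).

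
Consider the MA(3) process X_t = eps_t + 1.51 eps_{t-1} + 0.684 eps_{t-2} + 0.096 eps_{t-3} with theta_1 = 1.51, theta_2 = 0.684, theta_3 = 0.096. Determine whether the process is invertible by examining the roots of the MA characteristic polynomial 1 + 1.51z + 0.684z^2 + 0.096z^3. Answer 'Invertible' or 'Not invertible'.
\text{Invertible}

The MA(q) characteristic polynomial is P(z) = 1 + 1.51z + 0.684z^2 + 0.096z^3.
Invertibility requires all roots to lie outside the unit circle, i.e. |z| > 1 for every root.
Degree 3: look for a simple real root z0 first, then factor out (1 - z/z0) and solve the remaining quadratic.
Testing z0 = -2.5: P(-2.5) = 1 + (1.51)(-2.5) + (0.684)(-2.5)^2 + (0.096)(-2.5)^3
  = 1 + (-3.775) + (4.275) + (-1.5) = 0.  So z_0 = -2.5 is a root, |z_0| = 2.5.
Divide out the factor (1 + 0.4 z) = (1 - z/z0) (since 1/z0 = -0.4):
  P(z) = (1 + 0.4 z)(1 + (1.11) z + (0.24) z^2)
  [check: z-coef 1.11 - (-0.4) = 1.51; z^2-coef 0.24 - (-0.4)(1.11) = 0.684; z^3-coef -(-0.4)(0.24) = 0.096.]
Remaining roots from the quadratic factor 1 + (1.11) z + (0.24) z^2:
  Set 1 + (1.11) z + (0.24) z^2 = 0, i.e. a z^2 + b z + c = 0 with a = 0.24, b = 1.11, c = 1.
  Discriminant D = b^2 - 4ac = (1.11)^2 - 4*(0.24)*1 = 1.2321 - (0.96) = 0.2721.
  D >= 0, so the roots are real: z = (-b +/- sqrt(D)) / (2a) = (-1.11 +/- 0.521632) / (0.48).
    z_1 = (-1.11 + 0.521632) / (0.48) = -1.2258,   |z_1| = 1.2258.
    z_2 = (-1.11 - 0.521632) / (0.48) = -3.3992,   |z_2| = 3.3992.
Moduli of all roots: 2.5000, 1.2258, 3.3992.
All moduli strictly greater than 1? Yes.
Verdict: Invertible.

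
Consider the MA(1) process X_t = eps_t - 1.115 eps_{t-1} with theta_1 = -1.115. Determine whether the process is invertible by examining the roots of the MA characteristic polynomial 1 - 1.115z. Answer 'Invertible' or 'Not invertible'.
\text{Not invertible}

The MA(q) characteristic polynomial is P(z) = 1 - 1.115z.
Invertibility requires all roots to lie outside the unit circle, i.e. |z| > 1 for every root.
This is linear in z: 1 + (-1.115) z = 0  =>  z = -1/(-1.115) = 0.896861,  |z| = 0.896861.
Moduli of all roots: 0.8969.
All moduli strictly greater than 1? No.
Verdict: Not invertible.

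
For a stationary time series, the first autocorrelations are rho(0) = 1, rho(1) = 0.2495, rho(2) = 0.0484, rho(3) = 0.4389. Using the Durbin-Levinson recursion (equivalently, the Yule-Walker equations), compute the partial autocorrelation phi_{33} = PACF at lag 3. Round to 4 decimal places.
\phi_{33} = 0.4590

The PACF at lag k is phi_{kk}, the last component of the solution
to the Yule-Walker system G_k phi = r_k where
  (G_k)_{ij} = rho(|i - j|), (r_k)_i = rho(i), i,j = 1..k.
Equivalently, Durbin-Levinson gives phi_{kk} iteratively:
  phi_{11} = rho(1)
  phi_{kk} = [rho(k) - sum_{j=1..k-1} phi_{k-1,j} rho(k-j)]
            / [1 - sum_{j=1..k-1} phi_{k-1,j} rho(j)],
  phi_{k,j} = phi_{k-1,j} - phi_{kk} phi_{k-1,k-j},  j = 1..k-1.
Step k = 1:
  phi_11 = rho(1) = 0.2495.
Step k = 2:
  phi_22 = [rho(2) - phi_11 rho(1)] / [1 - phi_11 rho(1)] = [0.0484 - (0.2495)(0.2495)] / [1 - (0.2495)(0.2495)]
         = -0.01385025 / 0.93774975 = -0.01477.
  Update: phi_21 = phi_11 - phi_22 phi_11 = 0.2495 - (-0.01477)(0.2495) = 0.253185.
Step k = 3:
  phi_33 = [rho(3) - phi_21 rho(2) - phi_22 rho(1)] / [1 - phi_21 rho(1) - phi_22 rho(2)]
    numerator   = 0.4389 - (0.253185)(0.0484) - (-0.01477)(0.2495) = 0.43033088
    denominator = 1 - (0.253185)(0.2495) - (-0.01477)(0.0484) = 0.93754519
  phi_33 = 0.43033088 / 0.93754519 = 0.459.
Therefore phi_{33} = 0.4590.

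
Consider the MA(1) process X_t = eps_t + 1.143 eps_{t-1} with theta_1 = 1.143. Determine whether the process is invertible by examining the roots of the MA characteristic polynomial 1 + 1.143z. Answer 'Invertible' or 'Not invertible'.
\text{Not invertible}

The MA(q) characteristic polynomial is P(z) = 1 + 1.143z.
Invertibility requires all roots to lie outside the unit circle, i.e. |z| > 1 for every root.
This is linear in z: 1 + (1.143) z = 0  =>  z = -1/(1.143) = -0.874891,  |z| = 0.874891.
Moduli of all roots: 0.8749.
All moduli strictly greater than 1? No.
Verdict: Not invertible.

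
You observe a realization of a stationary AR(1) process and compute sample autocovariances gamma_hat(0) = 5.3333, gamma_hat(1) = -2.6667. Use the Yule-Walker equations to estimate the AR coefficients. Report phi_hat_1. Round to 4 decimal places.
\hat\phi_{1} = -0.5000

The Yule-Walker equations for an AR(p) process read, in matrix form,
  Gamma_p phi = r_p,   with   (Gamma_p)_{ij} = gamma(|i - j|),
                       (r_p)_i = gamma(i),   i,j = 1..p.
Substitute the sample gammas (Toeplitz matrix and right-hand side of size 1):
  Gamma_p = [[5.3333]]
  r_p     = [-2.6667]
With p = 1 this is the single equation gamma(0) phi_1 = gamma(1):
  phi_hat_1 = gamma(1) / gamma(0) = -2.6667 / 5.3333 = -0.5000.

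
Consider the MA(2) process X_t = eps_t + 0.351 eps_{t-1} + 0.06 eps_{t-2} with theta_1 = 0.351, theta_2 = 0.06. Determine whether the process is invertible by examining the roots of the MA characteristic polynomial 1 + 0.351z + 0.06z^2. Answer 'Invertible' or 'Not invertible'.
\text{Invertible}

The MA(q) characteristic polynomial is P(z) = 1 + 0.351z + 0.06z^2.
Invertibility requires all roots to lie outside the unit circle, i.e. |z| > 1 for every root.
Set 1 + (0.351) z + (0.06) z^2 = 0, i.e. a z^2 + b z + c = 0 with a = 0.06, b = 0.351, c = 1.
Discriminant D = b^2 - 4ac = (0.351)^2 - 4*(0.06)*1 = 0.123201 - (0.24) = -0.116799.
D < 0, so the roots are the complex-conjugate pair z = (-b +/- i sqrt(-D)) / (2a) = -2.925 +/- 2.848i.
For a conjugate pair |z|^2 = z * conj(z) = (product of roots) = c/a = 1/(0.06) = 16.666667, so |z| = sqrt(16.666667) = 4.0825 for both roots.
Moduli of all roots: 4.0825, 4.0825.
All moduli strictly greater than 1? Yes.
Verdict: Invertible.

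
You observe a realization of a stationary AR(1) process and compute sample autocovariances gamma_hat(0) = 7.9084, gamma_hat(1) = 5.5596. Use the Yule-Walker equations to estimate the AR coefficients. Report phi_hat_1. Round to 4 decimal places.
\hat\phi_{1} = 0.7030

The Yule-Walker equations for an AR(p) process read, in matrix form,
  Gamma_p phi = r_p,   with   (Gamma_p)_{ij} = gamma(|i - j|),
                       (r_p)_i = gamma(i),   i,j = 1..p.
Substitute the sample gammas (Toeplitz matrix and right-hand side of size 1):
  Gamma_p = [[7.9084]]
  r_p     = [5.5596]
With p = 1 this is the single equation gamma(0) phi_1 = gamma(1):
  phi_hat_1 = gamma(1) / gamma(0) = 5.5596 / 7.9084 = 0.7030.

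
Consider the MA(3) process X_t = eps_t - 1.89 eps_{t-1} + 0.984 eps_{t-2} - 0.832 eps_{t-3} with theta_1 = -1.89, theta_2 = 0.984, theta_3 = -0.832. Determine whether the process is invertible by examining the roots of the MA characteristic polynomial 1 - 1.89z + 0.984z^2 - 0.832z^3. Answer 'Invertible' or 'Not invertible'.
\text{Not invertible}

The MA(q) characteristic polynomial is P(z) = 1 - 1.89z + 0.984z^2 - 0.832z^3.
Invertibility requires all roots to lie outside the unit circle, i.e. |z| > 1 for every root.
Degree 3: look for a simple real root z0 first, then factor out (1 - z/z0) and solve the remaining quadratic.
Testing z0 = 0.625: P(0.625) = 1 + (-1.89)(0.625) + (0.984)(0.625)^2 + (-0.832)(0.625)^3
  = 1 + (-1.18125) + (0.384375) + (-0.203125) = 0.  So z_0 = 0.625 is a root, |z_0| = 0.625.
Divide out the factor (1 - 1.6 z) = (1 - z/z0) (since 1/z0 = 1.6):
  P(z) = (1 - 1.6 z)(1 + (-0.29) z + (0.52) z^2)
  [check: z-coef -0.29 - (1.6) = -1.89; z^2-coef 0.52 - (1.6)(-0.29) = 0.984; z^3-coef -(1.6)(0.52) = -0.832.]
Remaining roots from the quadratic factor 1 + (-0.29) z + (0.52) z^2:
  Set 1 + (-0.29) z + (0.52) z^2 = 0, i.e. a z^2 + b z + c = 0 with a = 0.52, b = -0.29, c = 1.
  Discriminant D = b^2 - 4ac = (-0.29)^2 - 4*(0.52)*1 = 0.0841 - (2.08) = -1.9959.
  D < 0, so the roots are the complex-conjugate pair z = (-b +/- i sqrt(-D)) / (2a) = 0.2788 +/- 1.3584i.
  For a conjugate pair |z|^2 = z * conj(z) = (product of roots) = c/a = 1/(0.52) = 1.923077, so |z| = sqrt(1.923077) = 1.3868 for both roots.
Moduli of all roots: 0.6250, 1.3868, 1.3868.
All moduli strictly greater than 1? No.
Verdict: Not invertible.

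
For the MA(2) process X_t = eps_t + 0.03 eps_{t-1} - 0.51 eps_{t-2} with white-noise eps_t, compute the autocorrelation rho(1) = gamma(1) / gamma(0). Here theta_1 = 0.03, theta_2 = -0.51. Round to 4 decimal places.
\rho(1) = 0.0117

For an MA(q) process with theta_0 = 1, the autocovariance is
  gamma(k) = sigma^2 * sum_{i=0..q-k} theta_i * theta_{i+k},
and rho(k) = gamma(k) / gamma(0). Sigma^2 cancels.
  numerator   = (1)*(0.03) + (0.03)*(-0.51) = 0.0147.
  denominator = (1)^2 + (0.03)^2 + (-0.51)^2 = 1.261.
  rho(1) = 0.0147 / 1.261 = 0.0117.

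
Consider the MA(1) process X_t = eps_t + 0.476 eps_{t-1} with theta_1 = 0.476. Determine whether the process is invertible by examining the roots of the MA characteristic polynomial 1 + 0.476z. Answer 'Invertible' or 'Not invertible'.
\text{Invertible}

The MA(q) characteristic polynomial is P(z) = 1 + 0.476z.
Invertibility requires all roots to lie outside the unit circle, i.e. |z| > 1 for every root.
This is linear in z: 1 + (0.476) z = 0  =>  z = -1/(0.476) = -2.10084,  |z| = 2.10084.
Moduli of all roots: 2.1008.
All moduli strictly greater than 1? Yes.
Verdict: Invertible.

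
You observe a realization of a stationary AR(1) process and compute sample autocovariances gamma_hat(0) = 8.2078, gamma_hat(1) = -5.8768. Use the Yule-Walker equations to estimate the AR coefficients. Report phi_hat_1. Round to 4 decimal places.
\hat\phi_{1} = -0.7160

The Yule-Walker equations for an AR(p) process read, in matrix form,
  Gamma_p phi = r_p,   with   (Gamma_p)_{ij} = gamma(|i - j|),
                       (r_p)_i = gamma(i),   i,j = 1..p.
Substitute the sample gammas (Toeplitz matrix and right-hand side of size 1):
  Gamma_p = [[8.2078]]
  r_p     = [-5.8768]
With p = 1 this is the single equation gamma(0) phi_1 = gamma(1):
  phi_hat_1 = gamma(1) / gamma(0) = -5.8768 / 8.2078 = -0.7160.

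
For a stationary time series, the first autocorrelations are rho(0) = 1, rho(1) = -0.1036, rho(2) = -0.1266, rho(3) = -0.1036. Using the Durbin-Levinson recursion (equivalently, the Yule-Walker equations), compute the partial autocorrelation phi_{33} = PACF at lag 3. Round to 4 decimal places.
\phi_{33} = -0.1370

The PACF at lag k is phi_{kk}, the last component of the solution
to the Yule-Walker system G_k phi = r_k where
  (G_k)_{ij} = rho(|i - j|), (r_k)_i = rho(i), i,j = 1..k.
Equivalently, Durbin-Levinson gives phi_{kk} iteratively:
  phi_{11} = rho(1)
  phi_{kk} = [rho(k) - sum_{j=1..k-1} phi_{k-1,j} rho(k-j)]
            / [1 - sum_{j=1..k-1} phi_{k-1,j} rho(j)],
  phi_{k,j} = phi_{k-1,j} - phi_{kk} phi_{k-1,k-j},  j = 1..k-1.
Step k = 1:
  phi_11 = rho(1) = -0.1036.
Step k = 2:
  phi_22 = [rho(2) - phi_11 rho(1)] / [1 - phi_11 rho(1)] = [-0.1266 - (-0.1036)(-0.1036)] / [1 - (-0.1036)(-0.1036)]
         = -0.13733296 / 0.98926704 = -0.138823.
  Update: phi_21 = phi_11 - phi_22 phi_11 = -0.1036 - (-0.138823)(-0.1036) = -0.117982.
Step k = 3:
  phi_33 = [rho(3) - phi_21 rho(2) - phi_22 rho(1)] / [1 - phi_21 rho(1) - phi_22 rho(2)]
    numerator   = -0.1036 - (-0.117982)(-0.1266) - (-0.138823)(-0.1036) = -0.13291859
    denominator = 1 - (-0.117982)(-0.1036) - (-0.138823)(-0.1266) = 0.97020207
  phi_33 = -0.13291859 / 0.97020207 = -0.137.
Therefore phi_{33} = -0.1370.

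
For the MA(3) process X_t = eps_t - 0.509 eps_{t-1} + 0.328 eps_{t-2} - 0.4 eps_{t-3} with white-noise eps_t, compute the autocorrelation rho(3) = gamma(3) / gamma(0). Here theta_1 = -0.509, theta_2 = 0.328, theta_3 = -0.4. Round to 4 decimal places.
\rho(3) = -0.2620

For an MA(q) process with theta_0 = 1, the autocovariance is
  gamma(k) = sigma^2 * sum_{i=0..q-k} theta_i * theta_{i+k},
and rho(k) = gamma(k) / gamma(0). Sigma^2 cancels.
  numerator   = (1)*(-0.4) = -0.4.
  denominator = (1)^2 + (-0.509)^2 + (0.328)^2 + (-0.4)^2 = 1.526665.
  rho(3) = -0.4 / 1.526665 = -0.2620.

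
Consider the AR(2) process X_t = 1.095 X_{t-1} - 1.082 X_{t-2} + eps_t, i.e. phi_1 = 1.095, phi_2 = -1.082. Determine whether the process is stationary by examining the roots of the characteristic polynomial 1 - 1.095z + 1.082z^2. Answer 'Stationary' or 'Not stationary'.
\text{Not stationary}

The AR(p) characteristic polynomial is P(z) = 1 - 1.095z + 1.082z^2.
Stationarity requires all roots to lie outside the unit circle, i.e. |z| > 1 for every root.
Set 1 + (-1.095) z + (1.082) z^2 = 0, i.e. a z^2 + b z + c = 0 with a = 1.082, b = -1.095, c = 1.
Discriminant D = b^2 - 4ac = (-1.095)^2 - 4*(1.082)*1 = 1.199025 - (4.328) = -3.128975.
D < 0, so the roots are the complex-conjugate pair z = (-b +/- i sqrt(-D)) / (2a) = 0.506 +/- 0.8174i.
For a conjugate pair |z|^2 = z * conj(z) = (product of roots) = c/a = 1/(1.082) = 0.924214, so |z| = sqrt(0.924214) = 0.9614 for both roots.
Moduli of all roots: 0.9614, 0.9614.
All moduli strictly greater than 1? No.
Verdict: Not stationary.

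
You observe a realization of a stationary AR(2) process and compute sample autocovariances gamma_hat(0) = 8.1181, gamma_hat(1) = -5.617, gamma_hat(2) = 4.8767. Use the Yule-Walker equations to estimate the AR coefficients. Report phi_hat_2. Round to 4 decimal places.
\hat\phi_{2} = 0.2340

The Yule-Walker equations for an AR(p) process read, in matrix form,
  Gamma_p phi = r_p,   with   (Gamma_p)_{ij} = gamma(|i - j|),
                       (r_p)_i = gamma(i),   i,j = 1..p.
Substitute the sample gammas (Toeplitz matrix and right-hand side of size 2):
  Gamma_p = [[8.1181, -5.617], [-5.617, 8.1181]]
  r_p     = [-5.617, 4.8767]
Written out:
  8.1181 phi_1 - 5.617 phi_2 = -5.617
  -5.617 phi_1 + 8.1181 phi_2 = 4.8767
Solve by Cramer's rule:
  det = gamma(0)^2 - gamma(1)^2 = (8.1181)^2 - (-5.617)^2 = 65.90354761 - 31.550689 = 34.35285861
  phi_hat_1 = [gamma(1) gamma(0) - gamma(1) gamma(2)] / det = [(-5.617)(8.1181) - (-5.617)(4.8767)] / 34.35285861 = -18.2069438 / 34.35285861 = -0.53
  phi_hat_2 = [gamma(0) gamma(2) - gamma(1)^2] / det = [(8.1181)(4.8767) - (-5.617)^2] / 34.35285861 = 8.03884927 / 34.35285861 = 0.234
So phi_hat = [-0.5300, 0.2340].
Therefore phi_hat_2 = 0.2340.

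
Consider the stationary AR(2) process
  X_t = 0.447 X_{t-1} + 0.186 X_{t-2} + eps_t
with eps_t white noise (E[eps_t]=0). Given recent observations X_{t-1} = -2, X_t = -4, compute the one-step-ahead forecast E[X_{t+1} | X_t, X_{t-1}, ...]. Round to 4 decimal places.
E[X_{t+1} \mid \mathcal F_t] = -2.1600

For an AR(p) model X_t = c + sum_i phi_i X_{t-i} + eps_t, the
one-step-ahead conditional mean is
  E[X_{t+1} | X_t, ...] = c + sum_i phi_i X_{t+1-i}.
Substitute known values:
  E[X_{t+1} | ...] = (0.447) * (-4) + (0.186) * (-2)
                   = -2.1600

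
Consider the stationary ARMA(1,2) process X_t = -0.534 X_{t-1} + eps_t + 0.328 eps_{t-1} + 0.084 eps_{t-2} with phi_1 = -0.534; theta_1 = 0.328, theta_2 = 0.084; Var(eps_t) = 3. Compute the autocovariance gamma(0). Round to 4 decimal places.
\gamma(0) = 3.2853

Multiply the model equation by X_{t-k} and take expectations. With theta_0 = psi_0 = 1 and psi_j the MA(infinity) weights, this gives
  gamma(k) - sum_i phi_i gamma(k-i) = c_k,
  c_k = sigma^2 * sum_{j=k..q} theta_j psi_{j-k}   (c_k = 0 for k > q),
using gamma(-m) = gamma(m).
psi-weights needed (psi_j = theta_j + sum_i phi_i psi_{j-i}):
  psi_1 = theta_1 + phi_1 = 0.328 + (-0.534) = -0.206
  psi_2 = theta_2 + phi_1 psi_1 = 0.084 + (-0.534)(-0.206) = 0.194004
Right-hand sides:
  c_0 = sigma^2 (1 + theta_1 psi_1 + theta_2 psi_2) = 3 * (1 + (0.328)(-0.206) + (0.084)(0.194004)) = 3 * 0.948728 = 2.846185
  c_1 = sigma^2 (theta_1 + theta_2 psi_1) = 3 * (0.328 + (0.084)(-0.206)) = 0.932088
  c_2 = sigma^2 theta_2 = 3 * (0.084) = 0.252
Equations for k = 0 and k = 1 (AR order 1):
  gamma(0) = phi_1 gamma(1) + c_0
  gamma(1) = phi_1 gamma(0) + c_1
Substituting the second into the first: gamma(0) (1 - phi_1^2) = c_0 + phi_1 c_1, so
  gamma(0) = (c_0 + phi_1 c_1) / (1 - phi_1^2) = (2.846185 + (-0.534)(0.932088)) / (1 - (-0.534)^2) = 2.34845 / 0.714844 = 3.285262.
Therefore gamma(0) = 3.2853 (to 4 decimal places).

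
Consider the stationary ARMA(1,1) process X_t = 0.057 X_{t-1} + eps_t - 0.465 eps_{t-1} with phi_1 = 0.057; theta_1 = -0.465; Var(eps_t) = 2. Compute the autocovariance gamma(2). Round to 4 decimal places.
\gamma(2) = -0.0454

Multiply the model equation by X_{t-k} and take expectations. With theta_0 = psi_0 = 1 and psi_j the MA(infinity) weights, this gives
  gamma(k) - sum_i phi_i gamma(k-i) = c_k,
  c_k = sigma^2 * sum_{j=k..q} theta_j psi_{j-k}   (c_k = 0 for k > q),
using gamma(-m) = gamma(m).
psi-weights needed (psi_j = theta_j + sum_i phi_i psi_{j-i}):
  psi_1 = theta_1 + phi_1 = -0.465 + (0.057) = -0.408
Right-hand sides:
  c_0 = sigma^2 (1 + theta_1 psi_1) = 2 * (1 + (-0.465)(-0.408)) = 2 * 1.18972 = 2.37944
  c_1 = sigma^2 theta_1 = 2 * (-0.465) = -0.93
  c_2 = 0
Equations for k = 0 and k = 1 (AR order 1):
  gamma(0) = phi_1 gamma(1) + c_0
  gamma(1) = phi_1 gamma(0) + c_1
Substituting the second into the first: gamma(0) (1 - phi_1^2) = c_0 + phi_1 c_1, so
  gamma(0) = (c_0 + phi_1 c_1) / (1 - phi_1^2) = (2.37944 + (0.057)(-0.93)) / (1 - (0.057)^2) = 2.32643 / 0.996751 = 2.334013.
  gamma(1) = phi_1 gamma(0) + c_1 = (0.057)(2.334013) + (-0.93) = -0.796961.
For k = 2 (> q): gamma(2) = phi_1 gamma(1) = (0.057)(-0.796961) = -0.045427.
Therefore gamma(2) = -0.0454 (to 4 decimal places).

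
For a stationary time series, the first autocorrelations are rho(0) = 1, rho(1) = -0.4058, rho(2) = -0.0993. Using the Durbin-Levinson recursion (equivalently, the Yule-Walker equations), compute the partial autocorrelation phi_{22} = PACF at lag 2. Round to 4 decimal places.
\phi_{22} = -0.3160

The PACF at lag k is phi_{kk}, the last component of the solution
to the Yule-Walker system G_k phi = r_k where
  (G_k)_{ij} = rho(|i - j|), (r_k)_i = rho(i), i,j = 1..k.
Equivalently, Durbin-Levinson gives phi_{kk} iteratively:
  phi_{11} = rho(1)
  phi_{kk} = [rho(k) - sum_{j=1..k-1} phi_{k-1,j} rho(k-j)]
            / [1 - sum_{j=1..k-1} phi_{k-1,j} rho(j)],
  phi_{k,j} = phi_{k-1,j} - phi_{kk} phi_{k-1,k-j},  j = 1..k-1.
Step k = 1:
  phi_11 = rho(1) = -0.4058.
Step k = 2:
  phi_22 = [rho(2) - phi_11 rho(1)] / [1 - phi_11 rho(1)] = [-0.0993 - (-0.4058)(-0.4058)] / [1 - (-0.4058)(-0.4058)]
         = -0.26397364 / 0.83532636 = -0.316.
Therefore phi_{22} = -0.3160.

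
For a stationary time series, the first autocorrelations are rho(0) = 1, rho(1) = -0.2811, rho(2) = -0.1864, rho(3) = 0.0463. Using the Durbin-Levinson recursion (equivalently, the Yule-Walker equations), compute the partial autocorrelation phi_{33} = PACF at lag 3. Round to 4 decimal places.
\phi_{33} = -0.1210

The PACF at lag k is phi_{kk}, the last component of the solution
to the Yule-Walker system G_k phi = r_k where
  (G_k)_{ij} = rho(|i - j|), (r_k)_i = rho(i), i,j = 1..k.
Equivalently, Durbin-Levinson gives phi_{kk} iteratively:
  phi_{11} = rho(1)
  phi_{kk} = [rho(k) - sum_{j=1..k-1} phi_{k-1,j} rho(k-j)]
            / [1 - sum_{j=1..k-1} phi_{k-1,j} rho(j)],
  phi_{k,j} = phi_{k-1,j} - phi_{kk} phi_{k-1,k-j},  j = 1..k-1.
Step k = 1:
  phi_11 = rho(1) = -0.2811.
Step k = 2:
  phi_22 = [rho(2) - phi_11 rho(1)] / [1 - phi_11 rho(1)] = [-0.1864 - (-0.2811)(-0.2811)] / [1 - (-0.2811)(-0.2811)]
         = -0.26541721 / 0.92098279 = -0.288189.
  Update: phi_21 = phi_11 - phi_22 phi_11 = -0.2811 - (-0.288189)(-0.2811) = -0.36211.
Step k = 3:
  phi_33 = [rho(3) - phi_21 rho(2) - phi_22 rho(1)] / [1 - phi_21 rho(1) - phi_22 rho(2)]
    numerator   = 0.0463 - (-0.36211)(-0.1864) - (-0.288189)(-0.2811) = -0.10220725
    denominator = 1 - (-0.36211)(-0.2811) - (-0.288189)(-0.1864) = 0.84449244
  phi_33 = -0.10220725 / 0.84449244 = -0.121.
Therefore phi_{33} = -0.1210.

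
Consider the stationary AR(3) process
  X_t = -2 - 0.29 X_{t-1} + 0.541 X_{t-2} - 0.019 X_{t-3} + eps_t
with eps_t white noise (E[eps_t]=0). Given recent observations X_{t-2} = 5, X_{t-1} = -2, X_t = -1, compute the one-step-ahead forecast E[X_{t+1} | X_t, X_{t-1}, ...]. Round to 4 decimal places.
E[X_{t+1} \mid \mathcal F_t] = -2.8870

For an AR(p) model X_t = c + sum_i phi_i X_{t-i} + eps_t, the
one-step-ahead conditional mean is
  E[X_{t+1} | X_t, ...] = c + sum_i phi_i X_{t+1-i}.
Substitute known values:
  E[X_{t+1} | ...] = -2 + (-0.29) * (-1) + (0.541) * (-2) + (-0.019) * (5)
                   = -2.8870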